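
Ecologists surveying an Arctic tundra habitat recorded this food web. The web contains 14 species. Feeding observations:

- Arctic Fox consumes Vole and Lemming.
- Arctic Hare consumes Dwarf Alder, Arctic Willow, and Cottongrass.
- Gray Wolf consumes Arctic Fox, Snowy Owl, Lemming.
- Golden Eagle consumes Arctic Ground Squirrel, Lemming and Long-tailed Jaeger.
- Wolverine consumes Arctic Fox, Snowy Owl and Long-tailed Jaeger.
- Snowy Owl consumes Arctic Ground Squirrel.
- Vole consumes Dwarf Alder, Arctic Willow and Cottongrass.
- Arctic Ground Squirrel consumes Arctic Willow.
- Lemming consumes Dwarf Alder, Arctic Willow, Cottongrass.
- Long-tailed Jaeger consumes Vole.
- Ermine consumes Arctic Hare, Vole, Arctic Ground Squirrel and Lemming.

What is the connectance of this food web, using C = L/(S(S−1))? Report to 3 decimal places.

The web has S = 14 species and L = 27 feeding links.
C = L / (S(S−1)) = 27 / 182 = 0.1484 ≈ 0.148.

C = 0.148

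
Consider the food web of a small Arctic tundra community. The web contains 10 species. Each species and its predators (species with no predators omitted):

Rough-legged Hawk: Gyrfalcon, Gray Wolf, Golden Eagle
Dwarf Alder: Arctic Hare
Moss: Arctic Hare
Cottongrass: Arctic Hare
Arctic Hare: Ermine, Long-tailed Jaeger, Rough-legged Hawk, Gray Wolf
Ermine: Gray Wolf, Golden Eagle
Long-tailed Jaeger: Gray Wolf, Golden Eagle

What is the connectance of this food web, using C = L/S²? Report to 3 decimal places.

C = 0.140

The web has S = 10 species and L = 14 feeding links.
C = L / S² = 14 / 100 = 0.1400 ≈ 0.140.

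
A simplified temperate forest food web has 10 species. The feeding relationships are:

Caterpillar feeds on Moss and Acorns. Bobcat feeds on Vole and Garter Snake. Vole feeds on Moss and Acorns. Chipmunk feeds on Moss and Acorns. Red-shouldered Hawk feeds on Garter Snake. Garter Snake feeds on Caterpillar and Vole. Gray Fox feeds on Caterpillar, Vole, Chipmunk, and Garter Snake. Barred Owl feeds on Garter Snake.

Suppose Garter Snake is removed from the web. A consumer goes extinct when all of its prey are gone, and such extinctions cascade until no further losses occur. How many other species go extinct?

2

Remove Garter Snake.
Round 1: Red-shouldered Hawk (all prey gone), Barred Owl (all prey gone) → extinct.
No further losses. Total secondary extinctions: 2.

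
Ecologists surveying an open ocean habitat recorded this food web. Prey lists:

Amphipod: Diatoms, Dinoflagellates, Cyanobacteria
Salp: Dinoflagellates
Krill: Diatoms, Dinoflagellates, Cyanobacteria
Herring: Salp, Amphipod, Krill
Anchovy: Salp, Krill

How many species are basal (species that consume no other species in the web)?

3

Basal species (no prey listed): Diatoms, Dinoflagellates, Cyanobacteria.
Count: 3.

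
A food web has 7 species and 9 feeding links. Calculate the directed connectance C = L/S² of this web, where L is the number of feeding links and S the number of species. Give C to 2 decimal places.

C = 0.18

The web has S = 7 species and L = 9 feeding links.
C = L / S² = 9 / 49 = 0.1837 ≈ 0.18.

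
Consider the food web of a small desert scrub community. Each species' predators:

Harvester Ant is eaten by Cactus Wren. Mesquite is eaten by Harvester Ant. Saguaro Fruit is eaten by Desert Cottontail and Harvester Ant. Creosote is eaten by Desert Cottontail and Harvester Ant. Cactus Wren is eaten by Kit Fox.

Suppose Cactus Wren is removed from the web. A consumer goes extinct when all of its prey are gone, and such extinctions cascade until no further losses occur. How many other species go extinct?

Remove Cactus Wren.
Round 1: Kit Fox (all prey gone) → extinct.
No further losses. Total secondary extinctions: 1.

1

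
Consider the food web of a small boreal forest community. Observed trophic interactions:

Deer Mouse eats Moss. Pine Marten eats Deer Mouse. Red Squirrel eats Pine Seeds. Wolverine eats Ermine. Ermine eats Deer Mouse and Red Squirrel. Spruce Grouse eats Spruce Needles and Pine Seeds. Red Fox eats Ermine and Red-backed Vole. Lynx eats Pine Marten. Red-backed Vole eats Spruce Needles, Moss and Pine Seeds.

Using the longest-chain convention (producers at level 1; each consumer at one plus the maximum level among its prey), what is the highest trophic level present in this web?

Producers (level 1): Pine Seeds, Spruce Needles, Moss.
Moss → Deer Mouse → Pine Marten → Lynx gives Lynx level 4.
No species has a prey at level 4, so no species reaches level 5.

4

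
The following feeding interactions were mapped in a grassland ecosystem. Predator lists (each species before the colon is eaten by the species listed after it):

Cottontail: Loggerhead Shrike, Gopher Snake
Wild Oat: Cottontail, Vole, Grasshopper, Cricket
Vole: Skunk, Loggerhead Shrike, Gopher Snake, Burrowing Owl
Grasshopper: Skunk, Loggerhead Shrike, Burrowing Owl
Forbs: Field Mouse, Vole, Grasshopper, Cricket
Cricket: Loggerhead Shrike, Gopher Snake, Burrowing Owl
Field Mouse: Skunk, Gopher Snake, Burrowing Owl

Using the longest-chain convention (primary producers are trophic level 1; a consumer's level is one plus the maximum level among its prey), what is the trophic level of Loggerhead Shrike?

Trophic level 3

Wild Oat is a producer → level 1.
Cottontail eats Wild Oat → level 2.
Loggerhead Shrike eats Cottontail (level 2); other prey at levels: Vole 2, Grasshopper 2, Cricket 2 → level 3.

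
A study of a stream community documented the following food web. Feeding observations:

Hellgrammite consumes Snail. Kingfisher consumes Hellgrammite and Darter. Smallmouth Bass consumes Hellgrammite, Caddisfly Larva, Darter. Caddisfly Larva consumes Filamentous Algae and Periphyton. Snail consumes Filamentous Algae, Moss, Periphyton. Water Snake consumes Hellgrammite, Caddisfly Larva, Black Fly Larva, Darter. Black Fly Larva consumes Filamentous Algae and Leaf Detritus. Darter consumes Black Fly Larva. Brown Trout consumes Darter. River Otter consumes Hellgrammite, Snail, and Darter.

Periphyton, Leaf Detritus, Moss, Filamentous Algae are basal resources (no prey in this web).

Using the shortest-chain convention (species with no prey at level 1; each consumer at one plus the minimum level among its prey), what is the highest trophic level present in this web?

4

Basal resources (level 1): Periphyton, Leaf Detritus, Moss, Filamentous Algae.
Following each consumer down to its lowest-level prey: Leaf Detritus → Black Fly Larva → Darter → Brown Trout (levels 1 through 4).
All prey of Brown Trout (Darter 3) are at level 3 or above, so Brown Trout is at level 1 + 3 = 4.
Every consumer has at least one prey at level 3 or below, so none exceeds level 4.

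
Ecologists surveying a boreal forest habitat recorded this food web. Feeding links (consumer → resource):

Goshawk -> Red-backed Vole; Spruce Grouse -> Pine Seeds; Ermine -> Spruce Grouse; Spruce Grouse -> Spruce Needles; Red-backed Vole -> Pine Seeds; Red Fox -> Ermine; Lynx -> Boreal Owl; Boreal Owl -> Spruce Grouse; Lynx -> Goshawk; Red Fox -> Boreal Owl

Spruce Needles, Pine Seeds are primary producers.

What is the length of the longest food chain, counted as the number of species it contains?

One longest chain: Pine Seeds → Red-backed Vole → Goshawk → Lynx.
It has 4 species and 3 links.

4 species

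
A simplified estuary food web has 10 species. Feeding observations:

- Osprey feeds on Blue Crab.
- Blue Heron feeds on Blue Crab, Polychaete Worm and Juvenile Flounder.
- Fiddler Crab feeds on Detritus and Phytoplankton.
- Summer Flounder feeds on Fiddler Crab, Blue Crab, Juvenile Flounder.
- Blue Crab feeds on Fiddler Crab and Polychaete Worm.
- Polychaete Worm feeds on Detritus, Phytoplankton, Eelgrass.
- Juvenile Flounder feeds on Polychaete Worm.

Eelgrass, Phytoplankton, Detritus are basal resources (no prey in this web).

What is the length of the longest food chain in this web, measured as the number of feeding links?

3 links

One longest chain: Eelgrass → Polychaete Worm → Blue Crab → Blue Heron.
It has 4 species and 3 links.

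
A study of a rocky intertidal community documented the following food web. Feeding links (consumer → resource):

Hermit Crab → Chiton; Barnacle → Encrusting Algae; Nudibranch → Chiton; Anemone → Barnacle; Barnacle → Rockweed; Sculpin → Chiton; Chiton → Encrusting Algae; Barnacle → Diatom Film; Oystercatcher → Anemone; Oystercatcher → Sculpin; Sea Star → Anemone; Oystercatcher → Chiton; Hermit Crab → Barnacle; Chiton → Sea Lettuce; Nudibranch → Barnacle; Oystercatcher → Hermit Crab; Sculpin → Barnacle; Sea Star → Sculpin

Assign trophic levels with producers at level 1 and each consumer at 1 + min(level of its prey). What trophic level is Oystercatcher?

Trophic level 3

Encrusting Algae is a producer → level 1.
Chiton eats Encrusting Algae → level 2.
Oystercatcher eats Chiton → level 3.
No prey of Oystercatcher is below level 2, so 3 is the minimum.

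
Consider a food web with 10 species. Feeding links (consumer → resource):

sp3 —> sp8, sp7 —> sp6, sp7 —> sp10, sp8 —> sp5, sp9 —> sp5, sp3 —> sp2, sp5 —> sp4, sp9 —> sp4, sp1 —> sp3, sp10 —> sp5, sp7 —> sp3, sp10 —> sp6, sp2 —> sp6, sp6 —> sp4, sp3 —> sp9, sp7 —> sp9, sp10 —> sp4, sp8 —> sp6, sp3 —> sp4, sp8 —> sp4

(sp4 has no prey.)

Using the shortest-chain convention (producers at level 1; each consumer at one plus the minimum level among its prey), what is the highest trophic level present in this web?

3

Producers (level 1): sp4.
Following each consumer down to its lowest-level prey: sp4 → sp6 → sp2 (levels 1 through 3).
All prey of sp2 (sp6 2) are at level 2 or above, so sp2 is at level 1 + 2 = 3.
Every consumer has at least one prey at level 2 or below, so none exceeds level 3.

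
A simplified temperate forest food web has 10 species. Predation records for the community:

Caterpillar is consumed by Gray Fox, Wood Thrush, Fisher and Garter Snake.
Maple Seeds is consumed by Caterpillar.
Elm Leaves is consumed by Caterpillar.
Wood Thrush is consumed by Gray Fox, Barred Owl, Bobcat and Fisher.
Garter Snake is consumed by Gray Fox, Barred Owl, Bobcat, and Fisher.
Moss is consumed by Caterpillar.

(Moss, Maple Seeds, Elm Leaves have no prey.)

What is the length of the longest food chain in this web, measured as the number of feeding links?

3 links

One longest chain: Moss → Caterpillar → Garter Snake → Barred Owl.
It has 4 species and 3 links.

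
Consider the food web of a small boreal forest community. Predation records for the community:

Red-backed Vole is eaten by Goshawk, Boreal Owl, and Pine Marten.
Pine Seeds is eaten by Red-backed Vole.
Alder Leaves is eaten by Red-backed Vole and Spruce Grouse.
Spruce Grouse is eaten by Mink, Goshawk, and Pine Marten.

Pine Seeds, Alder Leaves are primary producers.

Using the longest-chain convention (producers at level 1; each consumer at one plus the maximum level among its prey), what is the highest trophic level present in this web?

Producers (level 1): Pine Seeds, Alder Leaves.
Alder Leaves → Spruce Grouse → Goshawk gives Goshawk level 3.
No species has a prey at level 3, so no species reaches level 4.

3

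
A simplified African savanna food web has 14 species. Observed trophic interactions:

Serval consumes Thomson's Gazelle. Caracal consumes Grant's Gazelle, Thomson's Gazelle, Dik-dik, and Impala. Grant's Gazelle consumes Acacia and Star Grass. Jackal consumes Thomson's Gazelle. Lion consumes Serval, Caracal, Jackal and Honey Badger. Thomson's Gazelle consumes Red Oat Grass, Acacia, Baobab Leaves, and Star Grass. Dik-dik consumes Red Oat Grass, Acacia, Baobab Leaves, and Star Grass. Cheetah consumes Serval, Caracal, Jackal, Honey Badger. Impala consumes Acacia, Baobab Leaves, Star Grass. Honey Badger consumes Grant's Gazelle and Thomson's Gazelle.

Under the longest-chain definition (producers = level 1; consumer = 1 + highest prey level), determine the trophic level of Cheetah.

Trophic level 4

Star Grass is a producer → level 1.
Grant's Gazelle eats Star Grass (level 1); other prey at levels: Acacia 1 → level 2.
Honey Badger eats Grant's Gazelle (level 2); other prey at levels: Thomson's Gazelle 2 → level 3.
Cheetah eats Honey Badger (level 3); other prey at levels: Caracal 3, Jackal 3, Serval 3 → level 4.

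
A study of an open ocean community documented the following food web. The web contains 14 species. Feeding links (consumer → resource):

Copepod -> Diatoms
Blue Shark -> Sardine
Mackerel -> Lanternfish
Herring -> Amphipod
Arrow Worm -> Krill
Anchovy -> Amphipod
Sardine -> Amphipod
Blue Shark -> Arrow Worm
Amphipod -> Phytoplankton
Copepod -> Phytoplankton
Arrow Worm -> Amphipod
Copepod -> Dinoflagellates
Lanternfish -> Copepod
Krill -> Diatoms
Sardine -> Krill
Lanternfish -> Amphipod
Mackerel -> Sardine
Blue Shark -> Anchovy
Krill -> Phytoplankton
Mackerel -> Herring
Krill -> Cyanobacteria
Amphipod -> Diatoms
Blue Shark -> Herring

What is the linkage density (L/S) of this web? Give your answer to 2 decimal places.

L/S = 1.64

There are L = 23 links among S = 14 species.
L/S = 23/14 = 1.6429 ≈ 1.64.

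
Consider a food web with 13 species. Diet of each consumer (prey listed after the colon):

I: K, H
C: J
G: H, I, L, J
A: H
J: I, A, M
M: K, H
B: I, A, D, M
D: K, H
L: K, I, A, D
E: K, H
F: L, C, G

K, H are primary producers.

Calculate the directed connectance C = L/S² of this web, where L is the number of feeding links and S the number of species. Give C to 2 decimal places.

The web has S = 13 species and L = 28 feeding links.
C = L / S² = 28 / 169 = 0.1657 ≈ 0.17.

C = 0.17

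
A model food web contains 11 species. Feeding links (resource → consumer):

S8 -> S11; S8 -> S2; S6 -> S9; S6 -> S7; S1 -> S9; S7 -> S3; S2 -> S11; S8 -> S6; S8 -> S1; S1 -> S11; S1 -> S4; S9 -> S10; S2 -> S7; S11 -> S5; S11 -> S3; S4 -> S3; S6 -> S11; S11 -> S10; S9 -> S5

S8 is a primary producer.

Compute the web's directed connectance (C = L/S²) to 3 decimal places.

C = 0.157

The web has S = 11 species and L = 19 feeding links.
C = L / S² = 19 / 121 = 0.1570 ≈ 0.157.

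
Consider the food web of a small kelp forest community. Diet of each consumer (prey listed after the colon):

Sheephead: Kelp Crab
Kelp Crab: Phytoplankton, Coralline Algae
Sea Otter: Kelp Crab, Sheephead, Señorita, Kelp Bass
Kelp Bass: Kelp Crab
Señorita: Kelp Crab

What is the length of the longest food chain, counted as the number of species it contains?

4 species

One longest chain: Phytoplankton → Kelp Crab → Sheephead → Sea Otter.
It has 4 species and 3 links.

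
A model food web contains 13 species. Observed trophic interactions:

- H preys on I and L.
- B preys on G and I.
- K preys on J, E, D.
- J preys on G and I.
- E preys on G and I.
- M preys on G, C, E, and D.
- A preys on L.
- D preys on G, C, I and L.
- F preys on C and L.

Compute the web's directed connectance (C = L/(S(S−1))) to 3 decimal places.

C = 0.141

The web has S = 13 species and L = 22 feeding links.
C = L / (S(S−1)) = 22 / 156 = 0.1410 ≈ 0.141.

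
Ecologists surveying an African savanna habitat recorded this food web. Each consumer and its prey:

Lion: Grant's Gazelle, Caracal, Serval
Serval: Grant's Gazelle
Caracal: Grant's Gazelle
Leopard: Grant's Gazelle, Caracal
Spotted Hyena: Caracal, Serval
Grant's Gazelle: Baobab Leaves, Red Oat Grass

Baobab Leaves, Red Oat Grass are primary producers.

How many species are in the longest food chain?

One longest chain: Baobab Leaves → Grant's Gazelle → Caracal → Spotted Hyena.
It has 4 species and 3 links.

4 species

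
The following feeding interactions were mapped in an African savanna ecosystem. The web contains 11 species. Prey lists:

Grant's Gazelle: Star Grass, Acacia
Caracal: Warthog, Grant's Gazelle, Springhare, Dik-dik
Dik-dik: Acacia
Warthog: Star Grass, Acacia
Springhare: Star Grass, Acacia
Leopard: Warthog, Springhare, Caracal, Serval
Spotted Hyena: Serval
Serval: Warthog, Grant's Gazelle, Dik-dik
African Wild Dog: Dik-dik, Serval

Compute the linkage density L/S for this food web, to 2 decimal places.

L/S = 1.91

There are L = 21 links among S = 11 species.
L/S = 21/11 = 1.9091 ≈ 1.91.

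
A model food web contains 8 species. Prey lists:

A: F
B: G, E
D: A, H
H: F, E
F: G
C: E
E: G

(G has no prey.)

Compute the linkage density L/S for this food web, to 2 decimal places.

L/S = 1.25

There are L = 10 links among S = 8 species.
L/S = 10/8 = 1.2500 ≈ 1.25.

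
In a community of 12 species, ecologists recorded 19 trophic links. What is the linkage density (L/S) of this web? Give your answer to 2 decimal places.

There are L = 19 links among S = 12 species.
L/S = 19/12 = 1.5833 ≈ 1.58.

L/S = 1.58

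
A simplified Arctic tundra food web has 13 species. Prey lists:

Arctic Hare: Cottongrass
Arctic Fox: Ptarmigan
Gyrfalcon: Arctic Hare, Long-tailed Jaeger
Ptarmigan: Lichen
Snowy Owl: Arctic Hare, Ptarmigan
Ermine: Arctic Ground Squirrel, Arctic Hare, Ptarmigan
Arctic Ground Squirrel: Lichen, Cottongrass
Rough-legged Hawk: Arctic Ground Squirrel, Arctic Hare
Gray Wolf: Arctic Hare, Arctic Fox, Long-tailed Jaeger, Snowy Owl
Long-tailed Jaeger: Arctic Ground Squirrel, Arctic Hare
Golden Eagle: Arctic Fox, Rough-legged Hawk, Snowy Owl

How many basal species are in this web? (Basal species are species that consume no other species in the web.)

Basal species (no prey listed): Lichen, Cottongrass.
Count: 2.

2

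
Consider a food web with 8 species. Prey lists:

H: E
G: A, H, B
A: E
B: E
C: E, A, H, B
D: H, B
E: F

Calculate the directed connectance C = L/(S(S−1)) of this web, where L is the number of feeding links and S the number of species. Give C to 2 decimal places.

The web has S = 8 species and L = 13 feeding links.
C = L / (S(S−1)) = 13 / 56 = 0.2321 ≈ 0.23.

C = 0.23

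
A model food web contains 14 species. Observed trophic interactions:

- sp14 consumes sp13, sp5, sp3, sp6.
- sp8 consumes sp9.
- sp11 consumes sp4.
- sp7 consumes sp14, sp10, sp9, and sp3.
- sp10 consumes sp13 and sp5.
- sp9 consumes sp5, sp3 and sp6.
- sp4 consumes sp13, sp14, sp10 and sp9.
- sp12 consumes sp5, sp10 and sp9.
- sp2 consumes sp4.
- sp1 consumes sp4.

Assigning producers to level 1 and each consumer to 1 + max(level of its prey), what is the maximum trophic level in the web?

Producers (level 1): sp3, sp13, sp5, sp6.
sp3 → sp14 → sp4 → sp2 gives sp2 level 4.
No species has a prey at level 4, so no species reaches level 5.

4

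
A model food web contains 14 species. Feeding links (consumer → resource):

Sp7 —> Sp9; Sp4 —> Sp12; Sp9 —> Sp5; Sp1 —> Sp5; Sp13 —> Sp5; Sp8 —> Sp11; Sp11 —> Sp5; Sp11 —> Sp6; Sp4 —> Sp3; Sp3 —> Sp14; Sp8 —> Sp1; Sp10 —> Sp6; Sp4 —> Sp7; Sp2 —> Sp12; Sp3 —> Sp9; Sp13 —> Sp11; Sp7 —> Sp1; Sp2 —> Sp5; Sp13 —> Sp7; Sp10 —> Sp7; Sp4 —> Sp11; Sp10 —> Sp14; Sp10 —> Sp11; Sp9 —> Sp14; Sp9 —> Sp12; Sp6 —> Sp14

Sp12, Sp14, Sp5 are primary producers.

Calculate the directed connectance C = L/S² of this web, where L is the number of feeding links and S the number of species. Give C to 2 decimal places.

C = 0.13

The web has S = 14 species and L = 26 feeding links.
C = L / S² = 26 / 196 = 0.1327 ≈ 0.13.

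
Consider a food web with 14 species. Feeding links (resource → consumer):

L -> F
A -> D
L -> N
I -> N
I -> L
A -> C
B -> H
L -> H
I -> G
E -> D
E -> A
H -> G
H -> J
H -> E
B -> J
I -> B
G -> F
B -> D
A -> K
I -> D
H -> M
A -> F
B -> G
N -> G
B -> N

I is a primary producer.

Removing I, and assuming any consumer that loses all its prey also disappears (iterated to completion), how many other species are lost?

Remove I.
Round 1: B (all prey gone), L (all prey gone) → extinct.
Round 2: N (all prey gone), H (all prey gone) → extinct.
Round 3: G (all prey gone), J (all prey gone), M (all prey gone), E (all prey gone) → extinct.
Round 4: A (all prey gone) → extinct.
Round 5: F (all prey gone), D (all prey gone), K (all prey gone), C (all prey gone) → extinct.
No further losses. Total secondary extinctions: 13.

13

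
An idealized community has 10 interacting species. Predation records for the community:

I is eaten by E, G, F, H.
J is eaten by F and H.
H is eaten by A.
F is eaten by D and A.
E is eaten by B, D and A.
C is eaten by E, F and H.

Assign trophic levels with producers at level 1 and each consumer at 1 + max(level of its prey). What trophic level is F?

I is a producer → level 1.
F eats I (level 1); other prey at levels: C 1, J 1 → level 2.

Trophic level 2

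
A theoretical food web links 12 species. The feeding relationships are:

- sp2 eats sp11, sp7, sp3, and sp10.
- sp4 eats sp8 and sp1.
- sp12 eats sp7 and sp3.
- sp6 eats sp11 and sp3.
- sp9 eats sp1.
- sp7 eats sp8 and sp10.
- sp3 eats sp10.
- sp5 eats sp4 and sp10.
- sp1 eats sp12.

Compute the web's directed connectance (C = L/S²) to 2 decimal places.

The web has S = 12 species and L = 17 feeding links.
C = L / S² = 17 / 144 = 0.1181 ≈ 0.12.

C = 0.12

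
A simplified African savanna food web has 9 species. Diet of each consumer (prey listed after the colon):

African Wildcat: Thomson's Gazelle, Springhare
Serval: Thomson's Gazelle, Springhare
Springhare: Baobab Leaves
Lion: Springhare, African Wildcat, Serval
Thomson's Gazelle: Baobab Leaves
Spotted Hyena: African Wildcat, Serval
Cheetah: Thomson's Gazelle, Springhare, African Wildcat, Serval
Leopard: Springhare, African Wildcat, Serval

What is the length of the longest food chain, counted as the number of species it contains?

4 species

One longest chain: Baobab Leaves → Thomson's Gazelle → African Wildcat → Cheetah.
It has 4 species and 3 links.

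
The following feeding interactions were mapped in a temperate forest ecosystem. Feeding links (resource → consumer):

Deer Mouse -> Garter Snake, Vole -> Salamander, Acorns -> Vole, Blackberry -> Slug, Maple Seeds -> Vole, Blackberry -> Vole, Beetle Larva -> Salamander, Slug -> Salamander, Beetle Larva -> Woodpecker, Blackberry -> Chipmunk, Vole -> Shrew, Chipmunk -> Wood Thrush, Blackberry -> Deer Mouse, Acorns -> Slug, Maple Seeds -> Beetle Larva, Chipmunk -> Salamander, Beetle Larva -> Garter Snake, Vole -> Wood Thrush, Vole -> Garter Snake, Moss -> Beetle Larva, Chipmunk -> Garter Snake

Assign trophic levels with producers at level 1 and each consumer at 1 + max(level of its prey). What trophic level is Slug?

Acorns is a producer → level 1.
Slug eats Acorns (level 1); other prey at levels: Blackberry 1 → level 2.

Trophic level 2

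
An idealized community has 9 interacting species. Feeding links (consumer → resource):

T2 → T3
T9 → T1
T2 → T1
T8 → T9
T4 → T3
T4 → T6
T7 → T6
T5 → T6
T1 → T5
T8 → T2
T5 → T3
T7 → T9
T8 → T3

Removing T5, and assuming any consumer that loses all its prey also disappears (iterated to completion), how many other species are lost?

2

Remove T5.
Round 1: T1 (all prey gone) → extinct.
Round 2: T9 (all prey gone) → extinct.
No further losses. Total secondary extinctions: 2.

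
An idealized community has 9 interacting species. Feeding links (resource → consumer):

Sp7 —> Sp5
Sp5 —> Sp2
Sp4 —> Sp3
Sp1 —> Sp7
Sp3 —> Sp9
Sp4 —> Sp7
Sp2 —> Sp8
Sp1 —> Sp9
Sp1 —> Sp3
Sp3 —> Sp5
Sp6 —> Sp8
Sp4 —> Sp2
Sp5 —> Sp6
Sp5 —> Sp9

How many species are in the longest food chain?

5 species

One longest chain: Sp4 → Sp3 → Sp5 → Sp2 → Sp8.
It has 5 species and 4 links.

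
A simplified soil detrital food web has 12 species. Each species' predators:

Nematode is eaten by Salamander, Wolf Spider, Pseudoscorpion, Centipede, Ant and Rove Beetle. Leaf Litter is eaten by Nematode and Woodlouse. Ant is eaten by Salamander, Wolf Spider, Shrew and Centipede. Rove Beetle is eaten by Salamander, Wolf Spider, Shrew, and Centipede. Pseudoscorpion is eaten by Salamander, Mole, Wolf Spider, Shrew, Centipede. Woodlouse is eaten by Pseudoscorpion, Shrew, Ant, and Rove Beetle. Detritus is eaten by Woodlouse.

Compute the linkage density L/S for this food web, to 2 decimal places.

There are L = 26 links among S = 12 species.
L/S = 26/12 = 2.1667 ≈ 2.17.

L/S = 2.17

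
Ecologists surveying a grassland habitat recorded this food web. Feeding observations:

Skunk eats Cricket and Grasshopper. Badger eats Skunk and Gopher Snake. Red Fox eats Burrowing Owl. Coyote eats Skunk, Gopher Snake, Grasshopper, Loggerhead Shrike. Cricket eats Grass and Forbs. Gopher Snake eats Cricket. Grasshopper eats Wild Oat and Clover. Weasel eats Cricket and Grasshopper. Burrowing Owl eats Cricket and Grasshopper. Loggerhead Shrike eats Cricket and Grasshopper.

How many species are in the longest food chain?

One longest chain: Forbs → Cricket → Burrowing Owl → Red Fox.
It has 4 species and 3 links.

4 species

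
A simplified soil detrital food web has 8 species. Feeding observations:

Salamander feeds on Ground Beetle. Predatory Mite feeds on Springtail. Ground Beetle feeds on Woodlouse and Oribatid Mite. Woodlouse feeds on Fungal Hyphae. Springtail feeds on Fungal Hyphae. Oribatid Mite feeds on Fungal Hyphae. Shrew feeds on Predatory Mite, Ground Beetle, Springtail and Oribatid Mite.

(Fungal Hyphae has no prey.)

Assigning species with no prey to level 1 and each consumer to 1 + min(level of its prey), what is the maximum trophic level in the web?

Basal resources (level 1): Fungal Hyphae.
Following each consumer down to its lowest-level prey: Fungal Hyphae → Woodlouse → Ground Beetle → Salamander (levels 1 through 4).
All prey of Salamander (Ground Beetle 3) are at level 3 or above, so Salamander is at level 1 + 3 = 4.
Every consumer has at least one prey at level 3 or below, so none exceeds level 4.

4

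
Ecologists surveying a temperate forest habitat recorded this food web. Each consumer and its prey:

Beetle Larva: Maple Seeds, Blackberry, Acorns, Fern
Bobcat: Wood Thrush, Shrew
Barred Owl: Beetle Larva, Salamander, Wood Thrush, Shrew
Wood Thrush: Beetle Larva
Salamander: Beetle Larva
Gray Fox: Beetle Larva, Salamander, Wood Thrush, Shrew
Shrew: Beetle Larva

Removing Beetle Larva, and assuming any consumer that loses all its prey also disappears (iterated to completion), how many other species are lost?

6

Remove Beetle Larva.
Round 1: Salamander (all prey gone), Wood Thrush (all prey gone), Shrew (all prey gone) → extinct.
Round 2: Gray Fox (all prey gone), Barred Owl (all prey gone), Bobcat (all prey gone) → extinct.
No further losses. Total secondary extinctions: 6.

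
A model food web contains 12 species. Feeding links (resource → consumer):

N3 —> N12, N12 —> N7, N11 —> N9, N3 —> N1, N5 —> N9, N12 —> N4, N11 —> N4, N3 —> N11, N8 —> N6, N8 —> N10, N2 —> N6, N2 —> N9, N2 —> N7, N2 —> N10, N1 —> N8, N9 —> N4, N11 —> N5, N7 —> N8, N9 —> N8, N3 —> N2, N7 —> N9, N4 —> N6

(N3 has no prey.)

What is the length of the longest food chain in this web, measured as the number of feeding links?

One longest chain: N3 → N2 → N7 → N9 → N4 → N6.
It has 6 species and 5 links.

5 links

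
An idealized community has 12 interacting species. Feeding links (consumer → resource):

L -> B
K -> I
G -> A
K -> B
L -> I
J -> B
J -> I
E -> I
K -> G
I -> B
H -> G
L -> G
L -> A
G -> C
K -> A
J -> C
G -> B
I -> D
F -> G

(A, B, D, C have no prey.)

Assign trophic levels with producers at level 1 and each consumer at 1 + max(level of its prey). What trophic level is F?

A is a producer → level 1.
G eats A (level 1); other prey at levels: B 1, C 1 → level 2.
F eats G → level 3.

Trophic level 3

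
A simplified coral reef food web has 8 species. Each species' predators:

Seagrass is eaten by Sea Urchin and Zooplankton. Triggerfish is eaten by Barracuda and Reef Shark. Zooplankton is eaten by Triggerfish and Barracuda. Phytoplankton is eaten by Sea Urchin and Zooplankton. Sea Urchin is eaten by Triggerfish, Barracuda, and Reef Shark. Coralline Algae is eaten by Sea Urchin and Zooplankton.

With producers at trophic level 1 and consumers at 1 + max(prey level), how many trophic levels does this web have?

4

Producers (level 1): Seagrass, Phytoplankton, Coralline Algae.
Seagrass → Sea Urchin → Triggerfish → Barracuda gives Barracuda level 4.
No species has a prey at level 4, so no species reaches level 5.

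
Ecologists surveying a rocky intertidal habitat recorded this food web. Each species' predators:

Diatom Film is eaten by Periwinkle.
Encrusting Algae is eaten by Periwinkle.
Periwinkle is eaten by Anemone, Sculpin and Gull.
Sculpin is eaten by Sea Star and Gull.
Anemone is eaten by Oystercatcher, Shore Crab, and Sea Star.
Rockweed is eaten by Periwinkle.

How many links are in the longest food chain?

One longest chain: Diatom Film → Periwinkle → Anemone → Oystercatcher.
It has 4 species and 3 links.

3 links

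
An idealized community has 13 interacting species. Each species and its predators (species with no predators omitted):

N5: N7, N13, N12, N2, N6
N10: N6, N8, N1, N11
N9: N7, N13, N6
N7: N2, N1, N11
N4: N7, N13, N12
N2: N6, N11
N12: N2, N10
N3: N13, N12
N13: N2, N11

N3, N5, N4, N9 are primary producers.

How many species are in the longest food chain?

One longest chain: N3 → N12 → N10 → N6.
It has 4 species and 3 links.

4 species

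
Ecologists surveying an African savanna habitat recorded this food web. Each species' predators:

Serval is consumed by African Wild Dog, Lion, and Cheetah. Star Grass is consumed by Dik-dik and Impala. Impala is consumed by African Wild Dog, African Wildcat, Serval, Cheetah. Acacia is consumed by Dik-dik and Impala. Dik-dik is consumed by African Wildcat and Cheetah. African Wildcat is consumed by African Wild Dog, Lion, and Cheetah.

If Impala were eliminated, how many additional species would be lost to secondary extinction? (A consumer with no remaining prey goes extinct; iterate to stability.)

1

Remove Impala.
Round 1: Serval (all prey gone) → extinct.
No further losses. Total secondary extinctions: 1.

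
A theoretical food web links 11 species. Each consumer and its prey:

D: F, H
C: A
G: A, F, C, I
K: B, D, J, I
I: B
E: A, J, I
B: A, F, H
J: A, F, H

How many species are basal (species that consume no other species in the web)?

3

Basal species (no prey listed): A, F, H.
Count: 3.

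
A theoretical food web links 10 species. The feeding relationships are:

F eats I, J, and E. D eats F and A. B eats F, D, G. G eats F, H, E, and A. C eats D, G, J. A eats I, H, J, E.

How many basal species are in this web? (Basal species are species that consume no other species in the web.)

Basal species (no prey listed): H, J, I, E.
Count: 4.

4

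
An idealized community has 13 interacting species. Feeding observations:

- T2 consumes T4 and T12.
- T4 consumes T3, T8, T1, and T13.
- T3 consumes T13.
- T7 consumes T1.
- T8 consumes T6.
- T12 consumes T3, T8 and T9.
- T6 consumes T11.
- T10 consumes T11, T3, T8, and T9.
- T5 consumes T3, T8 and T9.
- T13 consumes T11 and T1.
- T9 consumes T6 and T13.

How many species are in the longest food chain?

One longest chain: T11 → T6 → T9 → T12 → T2.
It has 5 species and 4 links.

5 species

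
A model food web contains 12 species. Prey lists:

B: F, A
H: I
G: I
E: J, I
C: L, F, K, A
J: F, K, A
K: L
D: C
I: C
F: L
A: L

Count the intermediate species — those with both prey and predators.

6

Intermediate species (has both prey and predators): F, K, A, C, J, I.
Count: 6.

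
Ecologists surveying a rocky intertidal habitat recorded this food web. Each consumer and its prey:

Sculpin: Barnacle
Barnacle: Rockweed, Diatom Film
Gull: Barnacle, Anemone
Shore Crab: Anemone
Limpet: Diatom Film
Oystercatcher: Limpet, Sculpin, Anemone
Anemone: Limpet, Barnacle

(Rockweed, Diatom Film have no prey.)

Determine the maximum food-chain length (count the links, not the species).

3 links

One longest chain: Diatom Film → Limpet → Anemone → Gull.
It has 4 species and 3 links.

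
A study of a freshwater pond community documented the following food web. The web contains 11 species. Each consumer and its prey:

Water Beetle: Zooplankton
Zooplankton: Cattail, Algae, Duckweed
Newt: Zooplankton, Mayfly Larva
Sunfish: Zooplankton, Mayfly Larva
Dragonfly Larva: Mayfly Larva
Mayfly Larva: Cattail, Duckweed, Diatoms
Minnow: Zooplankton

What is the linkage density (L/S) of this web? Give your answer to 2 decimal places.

There are L = 13 links among S = 11 species.
L/S = 13/11 = 1.1818 ≈ 1.18.

L/S = 1.18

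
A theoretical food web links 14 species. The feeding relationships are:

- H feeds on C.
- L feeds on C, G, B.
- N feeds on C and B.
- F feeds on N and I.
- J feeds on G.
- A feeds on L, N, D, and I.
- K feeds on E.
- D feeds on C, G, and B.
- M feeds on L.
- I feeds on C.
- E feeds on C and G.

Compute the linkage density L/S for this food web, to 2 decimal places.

L/S = 1.50

There are L = 21 links among S = 14 species.
L/S = 21/14 = 1.5000 ≈ 1.50.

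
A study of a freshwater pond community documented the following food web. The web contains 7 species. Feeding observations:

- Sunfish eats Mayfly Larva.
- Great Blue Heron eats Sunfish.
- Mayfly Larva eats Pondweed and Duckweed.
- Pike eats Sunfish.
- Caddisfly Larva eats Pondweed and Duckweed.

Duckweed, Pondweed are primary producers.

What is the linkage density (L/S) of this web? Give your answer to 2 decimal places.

There are L = 7 links among S = 7 species.
L/S = 7/7 = 1.0000 ≈ 1.00.

L/S = 1.00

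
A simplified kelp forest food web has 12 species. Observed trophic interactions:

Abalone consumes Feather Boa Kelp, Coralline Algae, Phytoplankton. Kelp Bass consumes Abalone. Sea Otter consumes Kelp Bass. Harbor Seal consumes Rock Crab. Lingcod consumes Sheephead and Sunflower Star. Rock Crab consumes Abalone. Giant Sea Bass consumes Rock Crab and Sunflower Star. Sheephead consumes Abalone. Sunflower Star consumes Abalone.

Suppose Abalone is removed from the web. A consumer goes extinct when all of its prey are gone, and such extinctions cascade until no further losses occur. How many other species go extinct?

Remove Abalone.
Round 1: Sheephead (all prey gone), Rock Crab (all prey gone), Kelp Bass (all prey gone), Sunflower Star (all prey gone) → extinct.
Round 2: Giant Sea Bass (all prey gone), Sea Otter (all prey gone), Harbor Seal (all prey gone), Lingcod (all prey gone) → extinct.
No further losses. Total secondary extinctions: 8.

8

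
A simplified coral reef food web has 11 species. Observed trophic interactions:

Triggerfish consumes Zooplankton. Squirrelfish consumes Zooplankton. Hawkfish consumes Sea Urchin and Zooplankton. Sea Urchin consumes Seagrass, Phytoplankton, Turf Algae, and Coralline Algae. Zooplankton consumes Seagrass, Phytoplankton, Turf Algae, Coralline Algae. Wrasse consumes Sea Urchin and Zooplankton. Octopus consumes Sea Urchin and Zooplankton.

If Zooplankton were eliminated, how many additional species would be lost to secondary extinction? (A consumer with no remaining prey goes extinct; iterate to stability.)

2

Remove Zooplankton.
Round 1: Triggerfish (all prey gone), Squirrelfish (all prey gone) → extinct.
No further losses. Total secondary extinctions: 2.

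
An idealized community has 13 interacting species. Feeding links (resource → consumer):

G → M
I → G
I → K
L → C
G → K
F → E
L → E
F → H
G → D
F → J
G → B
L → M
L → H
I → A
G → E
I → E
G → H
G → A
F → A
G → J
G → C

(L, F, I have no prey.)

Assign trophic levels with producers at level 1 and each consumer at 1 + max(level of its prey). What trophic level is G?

Trophic level 2

I is a producer → level 1.
G eats I → level 2.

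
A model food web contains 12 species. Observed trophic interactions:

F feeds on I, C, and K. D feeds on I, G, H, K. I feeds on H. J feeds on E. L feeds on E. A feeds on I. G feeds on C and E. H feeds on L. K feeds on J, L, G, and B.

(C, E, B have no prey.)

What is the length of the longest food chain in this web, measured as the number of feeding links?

4 links

One longest chain: E → L → H → I → A.
It has 5 species and 4 links.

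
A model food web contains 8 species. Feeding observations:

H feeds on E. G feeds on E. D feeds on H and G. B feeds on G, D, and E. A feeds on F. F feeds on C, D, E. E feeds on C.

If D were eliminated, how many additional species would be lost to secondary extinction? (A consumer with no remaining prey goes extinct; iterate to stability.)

0

Remove D.
Every predator of it retains at least one other prey: F still has C, E; B still has E, G.
No consumer loses all prey, so no secondary extinctions occur.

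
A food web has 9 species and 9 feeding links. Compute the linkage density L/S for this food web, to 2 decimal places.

There are L = 9 links among S = 9 species.
L/S = 9/9 = 1.0000 ≈ 1.00.

L/S = 1.00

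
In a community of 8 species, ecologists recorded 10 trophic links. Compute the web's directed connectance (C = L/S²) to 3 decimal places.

C = 0.156

The web has S = 8 species and L = 10 feeding links.
C = L / S² = 10 / 64 = 0.1562 ≈ 0.156.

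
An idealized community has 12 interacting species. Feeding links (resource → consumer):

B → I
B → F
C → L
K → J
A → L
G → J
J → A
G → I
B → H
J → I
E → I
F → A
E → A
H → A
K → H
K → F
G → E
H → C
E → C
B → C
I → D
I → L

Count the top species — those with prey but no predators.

Top species (has prey, but nothing eats it): D, L.
Count: 2.

2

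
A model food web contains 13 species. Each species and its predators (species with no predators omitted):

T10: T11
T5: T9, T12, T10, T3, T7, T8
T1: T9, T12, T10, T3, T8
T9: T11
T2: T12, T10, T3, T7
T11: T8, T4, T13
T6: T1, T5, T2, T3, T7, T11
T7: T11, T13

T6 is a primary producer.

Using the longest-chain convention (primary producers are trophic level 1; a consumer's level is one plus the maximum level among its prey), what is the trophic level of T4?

T6 is a producer → level 1.
T5 eats T6 → level 2.
T7 eats T5 (level 2); other prey at levels: T6 1, T2 2 → level 3.
T11 eats T7 (level 3); other prey at levels: T6 1, T9 3, T10 3 → level 4.
T4 eats T11 → level 5.

Trophic level 5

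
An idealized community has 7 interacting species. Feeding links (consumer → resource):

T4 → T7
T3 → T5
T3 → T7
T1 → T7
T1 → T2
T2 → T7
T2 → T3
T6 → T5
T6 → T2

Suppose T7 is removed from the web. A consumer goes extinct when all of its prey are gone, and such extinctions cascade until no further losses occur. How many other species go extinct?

1

Remove T7.
Round 1: T4 (all prey gone) → extinct.
No further losses. Total secondary extinctions: 1.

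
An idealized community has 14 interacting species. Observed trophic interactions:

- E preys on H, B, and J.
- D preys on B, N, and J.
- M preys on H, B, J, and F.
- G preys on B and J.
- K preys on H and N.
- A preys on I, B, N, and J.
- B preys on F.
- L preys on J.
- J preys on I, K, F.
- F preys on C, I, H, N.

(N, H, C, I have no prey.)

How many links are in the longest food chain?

One longest chain: N → F → B → M.
It has 4 species and 3 links.

3 links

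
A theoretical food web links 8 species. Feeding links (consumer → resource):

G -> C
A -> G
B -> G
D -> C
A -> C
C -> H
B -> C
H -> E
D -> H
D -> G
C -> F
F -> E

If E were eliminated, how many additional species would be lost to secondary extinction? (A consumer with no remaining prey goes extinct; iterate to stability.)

7

Remove E.
Round 1: H (all prey gone), F (all prey gone) → extinct.
Round 2: C (all prey gone) → extinct.
Round 3: G (all prey gone) → extinct.
Round 4: B (all prey gone), D (all prey gone), A (all prey gone) → extinct.
No further losses. Total secondary extinctions: 7.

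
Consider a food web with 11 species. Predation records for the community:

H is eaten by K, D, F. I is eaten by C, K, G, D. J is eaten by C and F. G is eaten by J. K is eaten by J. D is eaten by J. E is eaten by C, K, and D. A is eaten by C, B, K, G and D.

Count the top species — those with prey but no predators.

3

Top species (has prey, but nothing eats it): B, F, C.
Count: 3.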